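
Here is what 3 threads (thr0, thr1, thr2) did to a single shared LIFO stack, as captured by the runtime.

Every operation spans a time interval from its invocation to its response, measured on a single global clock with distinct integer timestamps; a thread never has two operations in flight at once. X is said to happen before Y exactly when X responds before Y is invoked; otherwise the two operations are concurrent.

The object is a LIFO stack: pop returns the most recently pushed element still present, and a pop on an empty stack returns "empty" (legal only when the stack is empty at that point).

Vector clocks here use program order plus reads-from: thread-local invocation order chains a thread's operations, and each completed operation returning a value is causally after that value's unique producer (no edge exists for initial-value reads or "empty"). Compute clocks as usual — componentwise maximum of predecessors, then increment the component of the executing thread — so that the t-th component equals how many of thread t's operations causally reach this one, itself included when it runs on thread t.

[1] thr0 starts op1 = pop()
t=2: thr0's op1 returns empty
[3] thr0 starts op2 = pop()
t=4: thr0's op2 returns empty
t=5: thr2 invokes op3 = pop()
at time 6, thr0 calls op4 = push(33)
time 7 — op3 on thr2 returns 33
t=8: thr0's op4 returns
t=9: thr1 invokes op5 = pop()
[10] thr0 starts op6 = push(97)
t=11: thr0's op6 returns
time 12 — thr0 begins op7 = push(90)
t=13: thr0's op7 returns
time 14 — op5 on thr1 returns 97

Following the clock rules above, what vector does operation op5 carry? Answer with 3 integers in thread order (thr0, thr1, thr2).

VC(op1, invoked at 1): no causal predecessors; +1 on thr0 → (1, 0, 0)
VC(op2, invoked at 3): max of VC(op1)=(1, 0, 0), then +1 on thread thr0 → (2, 0, 0)
VC(op4, invoked at 6): max of VC(op2)=(2, 0, 0), then +1 on thread thr0 → (3, 0, 0)
VC(op3, invoked at 5): max of VC(op4)=(3, 0, 0), then +1 on thread thr2 → (3, 0, 1)
VC(op6, invoked at 10): max of VC(op4)=(3, 0, 0), then +1 on thread thr0 → (4, 0, 0)
VC(op5, invoked at 9): max of VC(op6)=(4, 0, 0), then +1 on thread thr1 → (4, 1, 0)
VC(op7, invoked at 12): max of VC(op6)=(4, 0, 0), then +1 on thread thr0 → (5, 0, 0)
target: VC(op5) = (4, 1, 0)

(4, 1, 0)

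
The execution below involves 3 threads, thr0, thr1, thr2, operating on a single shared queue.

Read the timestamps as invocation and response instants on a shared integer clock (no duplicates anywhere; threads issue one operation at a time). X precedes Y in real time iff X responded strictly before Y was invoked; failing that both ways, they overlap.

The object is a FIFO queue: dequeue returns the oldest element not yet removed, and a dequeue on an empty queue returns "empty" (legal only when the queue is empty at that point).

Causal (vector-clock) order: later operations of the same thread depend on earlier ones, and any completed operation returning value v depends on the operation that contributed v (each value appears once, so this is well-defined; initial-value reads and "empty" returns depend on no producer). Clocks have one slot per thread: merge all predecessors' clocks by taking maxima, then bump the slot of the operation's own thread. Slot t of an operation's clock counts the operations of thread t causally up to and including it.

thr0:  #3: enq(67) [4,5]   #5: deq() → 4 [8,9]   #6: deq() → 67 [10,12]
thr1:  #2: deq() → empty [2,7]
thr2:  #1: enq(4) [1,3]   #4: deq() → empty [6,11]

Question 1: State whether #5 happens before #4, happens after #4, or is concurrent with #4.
concurrent

#5 spans [8,9], #4 spans [6,11]
the intervals overlap in both directions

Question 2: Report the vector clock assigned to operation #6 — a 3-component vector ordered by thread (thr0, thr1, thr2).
(3, 0, 1)

#1, invoked 1, has no incoming edges; only thr2's bump applies → (0, 0, 1)
#2, invoked 2, has no incoming edges; only thr1's bump applies → (0, 1, 0)
#3, invoked 4, has no incoming edges; only thr0's bump applies → (1, 0, 0)
merge at #4 (invoked 6): VC(#1)=(0, 0, 1), own-thread bump on thr2 → (0, 0, 2)
merge at #5 (invoked 8): VC(#1)=(0, 0, 1), VC(#3)=(1, 0, 0), own-thread bump on thr0 → (2, 0, 1)
merge at #6 (invoked 10): VC(#3)=(1, 0, 0), VC(#5)=(2, 0, 1), own-thread bump on thr0 → (3, 0, 1)
target: VC(#6) = (3, 0, 1)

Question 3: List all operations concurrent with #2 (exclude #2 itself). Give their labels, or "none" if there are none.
#1, #3, #4

#2 spans [2,7]; an op avoiding the whole window 2..7 is ordered, any other is concurrent
#1 [1,3]: concurrent
#3 [4,5]: concurrent
#4 [6,11]: concurrent
#5 [8,9]: after
#6 [10,12]: after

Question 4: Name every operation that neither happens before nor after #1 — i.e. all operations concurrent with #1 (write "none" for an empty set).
#2

#1 spans [1,3]: anything still running between times 1 and 3 counts as concurrent
#2 [2,7]: concurrent
#3 [4,5]: after
#4 [6,11]: after
#5 [8,9]: after
#6 [10,12]: after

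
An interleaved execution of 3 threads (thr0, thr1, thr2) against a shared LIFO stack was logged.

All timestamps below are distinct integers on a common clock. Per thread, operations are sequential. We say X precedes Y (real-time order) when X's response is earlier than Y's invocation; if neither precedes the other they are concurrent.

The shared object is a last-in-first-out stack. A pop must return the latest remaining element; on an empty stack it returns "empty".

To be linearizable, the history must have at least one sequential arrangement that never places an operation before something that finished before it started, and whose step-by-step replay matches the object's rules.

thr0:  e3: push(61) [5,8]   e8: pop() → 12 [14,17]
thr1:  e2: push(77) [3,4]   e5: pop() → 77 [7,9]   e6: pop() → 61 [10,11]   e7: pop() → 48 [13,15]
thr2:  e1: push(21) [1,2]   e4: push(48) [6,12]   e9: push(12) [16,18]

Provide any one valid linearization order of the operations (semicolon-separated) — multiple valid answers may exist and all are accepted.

step 1: e1 push(21) — stack <21>
step 2: e2 push(77) — stack <21,77>
step 3: e5 pop() → 77 — stack <21>
step 4: e3 push(61) — stack <21,61>
step 5: e6 pop() → 61 — stack <21>
step 6: e4 push(48) — stack <21,48>
step 7: e7 pop() → 48 — stack <21>
step 8: e9 push(12) — stack <21,12>
step 9: e8 pop() → 12 — stack <21>

e1; e2; e5; e3; e6; e4; e7; e9; e8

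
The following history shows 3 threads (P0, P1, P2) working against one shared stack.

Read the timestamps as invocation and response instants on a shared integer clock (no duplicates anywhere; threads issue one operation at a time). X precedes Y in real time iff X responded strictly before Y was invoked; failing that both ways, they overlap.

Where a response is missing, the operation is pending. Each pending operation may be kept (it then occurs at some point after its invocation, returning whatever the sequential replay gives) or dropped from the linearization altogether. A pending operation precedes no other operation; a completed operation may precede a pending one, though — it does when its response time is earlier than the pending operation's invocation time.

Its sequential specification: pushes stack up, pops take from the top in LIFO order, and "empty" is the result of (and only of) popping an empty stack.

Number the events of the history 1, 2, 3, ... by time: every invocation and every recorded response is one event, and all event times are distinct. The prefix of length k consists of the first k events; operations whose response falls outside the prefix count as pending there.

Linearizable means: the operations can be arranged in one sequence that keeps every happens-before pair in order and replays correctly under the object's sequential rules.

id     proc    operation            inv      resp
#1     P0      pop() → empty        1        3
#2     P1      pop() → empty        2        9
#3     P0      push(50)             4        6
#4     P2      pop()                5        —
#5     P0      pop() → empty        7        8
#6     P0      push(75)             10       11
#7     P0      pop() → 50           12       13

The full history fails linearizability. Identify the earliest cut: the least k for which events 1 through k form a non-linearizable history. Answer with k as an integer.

events 1..12 are linearizable, e.g. via #1, #2, #3, #4, #5, #6:
step 1: #1 pop() → empty — stack <>
step 2: #2 pop() → empty — stack <>
step 3: #3 push(50) — stack <50>
step 4: #4 pop() (pending, included) — stack <>
step 5: #5 pop() → empty — stack <>
step 6: #6 push(75) — stack <75>
at event 13 (#7's time-13 response) nothing linearizes any more
no escape via the 1 pending operation (#4): every completion choice fails
take #1, #2, #3, #5, #6, #7 (pending dropped): step 4 already fails, because #5 pop() → empty cannot occur there
take #1, #3, #2, #5, #6, #7 (pending dropped): step 3 already fails, because #2 pop() → empty cannot occur there

13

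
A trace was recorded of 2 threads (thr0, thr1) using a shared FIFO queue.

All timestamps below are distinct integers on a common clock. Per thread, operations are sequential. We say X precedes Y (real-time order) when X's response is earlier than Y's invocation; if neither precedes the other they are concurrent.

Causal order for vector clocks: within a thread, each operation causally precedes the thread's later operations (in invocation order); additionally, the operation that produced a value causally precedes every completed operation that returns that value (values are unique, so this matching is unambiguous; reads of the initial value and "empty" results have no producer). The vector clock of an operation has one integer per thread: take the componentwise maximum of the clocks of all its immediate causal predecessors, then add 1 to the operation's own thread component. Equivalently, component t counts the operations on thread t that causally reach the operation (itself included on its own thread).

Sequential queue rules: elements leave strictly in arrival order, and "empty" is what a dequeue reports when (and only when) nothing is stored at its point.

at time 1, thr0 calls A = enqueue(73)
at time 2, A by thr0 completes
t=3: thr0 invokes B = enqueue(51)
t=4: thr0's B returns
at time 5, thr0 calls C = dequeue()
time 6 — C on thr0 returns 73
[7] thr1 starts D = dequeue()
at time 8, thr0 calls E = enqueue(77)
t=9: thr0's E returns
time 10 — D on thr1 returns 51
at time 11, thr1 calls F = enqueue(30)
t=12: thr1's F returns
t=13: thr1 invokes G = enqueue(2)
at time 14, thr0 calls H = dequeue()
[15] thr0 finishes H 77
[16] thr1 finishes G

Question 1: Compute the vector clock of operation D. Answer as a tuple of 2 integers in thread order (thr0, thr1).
(2, 1)

no predecessors for A (invoked 1): thr0 increments from zero → (1, 0)
VC(B, invoked at 3): max of VC(A)=(1, 0), then +1 on thread thr0 → (2, 0)
VC(D, invoked at 7): max of VC(B)=(2, 0), then +1 on thread thr1 → (2, 1)
VC(C, invoked at 5): max of VC(A)=(1, 0), VC(B)=(2, 0), then +1 on thread thr0 → (3, 0)
VC(F, invoked at 11): max of VC(D)=(2, 1), then +1 on thread thr1 → (2, 2)
VC(E, invoked at 8): max of VC(C)=(3, 0), then +1 on thread thr0 → (4, 0)
VC(G, invoked at 13): max of VC(F)=(2, 2), then +1 on thread thr1 → (2, 3)
VC(H, invoked at 14): max of VC(E)=(4, 0), then +1 on thread thr0 → (5, 0)
target: VC(D) = (2, 1)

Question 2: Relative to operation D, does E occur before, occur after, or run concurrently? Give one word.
concurrent

E spans [8,9], D spans [7,10]
the intervals overlap in both directions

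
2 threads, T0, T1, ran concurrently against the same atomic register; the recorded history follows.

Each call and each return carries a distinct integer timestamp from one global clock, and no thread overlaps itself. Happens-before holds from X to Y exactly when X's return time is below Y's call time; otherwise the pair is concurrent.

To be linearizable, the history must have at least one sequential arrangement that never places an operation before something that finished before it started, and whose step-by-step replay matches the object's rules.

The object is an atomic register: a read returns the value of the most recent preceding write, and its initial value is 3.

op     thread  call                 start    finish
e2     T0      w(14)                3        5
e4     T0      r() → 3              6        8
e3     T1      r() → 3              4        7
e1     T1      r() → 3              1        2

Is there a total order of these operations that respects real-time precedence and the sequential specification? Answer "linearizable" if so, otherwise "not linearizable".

prefix check: 1..7 passes, 1..8 fails once e4's time-8 response joins
every one of the 3 real-time-consistent orders over 4 completed atomic register ops fails the sequential spec
one such order, e1, e2, e3, e4, breaks at step 3 where e3 r() → 3 is illegal
one such order, e1, e2, e4, e3, breaks at step 3 where e4 r() → 3 is illegal

not linearizable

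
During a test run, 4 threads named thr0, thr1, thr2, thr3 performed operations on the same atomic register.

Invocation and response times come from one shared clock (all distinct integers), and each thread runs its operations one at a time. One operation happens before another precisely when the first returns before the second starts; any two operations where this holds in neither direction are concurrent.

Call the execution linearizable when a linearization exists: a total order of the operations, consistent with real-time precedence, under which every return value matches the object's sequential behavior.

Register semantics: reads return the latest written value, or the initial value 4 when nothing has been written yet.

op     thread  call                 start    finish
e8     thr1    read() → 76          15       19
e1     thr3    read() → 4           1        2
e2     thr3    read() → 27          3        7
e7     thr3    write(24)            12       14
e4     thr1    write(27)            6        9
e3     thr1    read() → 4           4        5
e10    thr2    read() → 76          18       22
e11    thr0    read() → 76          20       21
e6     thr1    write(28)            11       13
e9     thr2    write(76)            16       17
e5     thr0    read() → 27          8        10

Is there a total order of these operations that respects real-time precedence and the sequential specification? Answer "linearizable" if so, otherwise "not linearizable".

witness order: e1, e3, e4, e2, e5, e6, e7, e9, e8, e10, e11
1. e1 read() → 4, leaving value 4
2. e3 read() → 4, leaving value 4
3. e4 write(27), leaving value 27
4. e2 read() → 27, leaving value 27
5. e5 read() → 27, leaving value 27
6. e6 write(28), leaving value 28
7. e7 write(24), leaving value 24
8. e9 write(76), leaving value 76
9. e8 read() → 76, leaving value 76
10. e10 read() → 76, leaving value 76
11. e11 read() → 76, leaving value 76

linearizable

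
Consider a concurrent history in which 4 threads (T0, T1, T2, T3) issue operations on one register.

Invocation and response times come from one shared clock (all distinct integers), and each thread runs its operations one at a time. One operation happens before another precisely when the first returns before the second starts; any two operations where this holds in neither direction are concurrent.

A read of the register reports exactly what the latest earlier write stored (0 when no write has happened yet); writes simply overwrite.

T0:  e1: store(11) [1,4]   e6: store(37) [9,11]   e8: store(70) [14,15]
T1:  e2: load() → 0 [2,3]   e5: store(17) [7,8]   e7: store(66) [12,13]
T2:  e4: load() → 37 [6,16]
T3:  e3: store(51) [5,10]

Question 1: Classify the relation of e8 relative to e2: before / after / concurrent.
e8 spans [14,15], e2 spans [2,3]
resp(e2)=3 < inv(e8)=14

after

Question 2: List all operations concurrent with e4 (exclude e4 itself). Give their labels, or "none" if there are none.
e4 spans [6,16]: anything still running between times 6 and 16 counts as concurrent
e1 [1,4]: before
e2 [2,3]: before
e3 [5,10]: concurrent
e5 [7,8]: concurrent
e6 [9,11]: concurrent
e7 [12,13]: concurrent
e8 [14,15]: concurrent

e3, e5, e6, e7, e8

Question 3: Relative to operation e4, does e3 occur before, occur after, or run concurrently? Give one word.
e3 spans [5,10], e4 spans [6,16]
the intervals overlap in both directions

concurrent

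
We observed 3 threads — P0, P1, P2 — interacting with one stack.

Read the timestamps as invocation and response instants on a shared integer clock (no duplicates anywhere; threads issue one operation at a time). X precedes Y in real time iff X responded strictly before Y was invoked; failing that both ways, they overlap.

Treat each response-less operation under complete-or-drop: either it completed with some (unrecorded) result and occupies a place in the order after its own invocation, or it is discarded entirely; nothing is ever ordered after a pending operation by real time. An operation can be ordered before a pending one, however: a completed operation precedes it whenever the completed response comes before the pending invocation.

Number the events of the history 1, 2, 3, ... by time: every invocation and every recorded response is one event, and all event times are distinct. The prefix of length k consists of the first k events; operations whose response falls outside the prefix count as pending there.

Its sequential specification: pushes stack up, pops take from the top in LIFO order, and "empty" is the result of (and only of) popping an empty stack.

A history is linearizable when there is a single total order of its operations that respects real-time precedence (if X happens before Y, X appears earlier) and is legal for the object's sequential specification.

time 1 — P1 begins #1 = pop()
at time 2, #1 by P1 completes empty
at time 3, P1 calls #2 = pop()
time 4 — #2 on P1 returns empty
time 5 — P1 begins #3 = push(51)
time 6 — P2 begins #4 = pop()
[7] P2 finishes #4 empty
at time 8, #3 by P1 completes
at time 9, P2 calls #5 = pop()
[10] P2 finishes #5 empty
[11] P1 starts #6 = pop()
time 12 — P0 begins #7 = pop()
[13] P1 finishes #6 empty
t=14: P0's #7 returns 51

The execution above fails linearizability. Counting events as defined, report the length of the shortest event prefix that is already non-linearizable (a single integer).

10

events 1..9 are still linearizable — one witness is #1, #2, #4, #3:
after step 1 (#1 pop() → empty): stack <>
after step 2 (#2 pop() → empty): stack <>
after step 3 (#4 pop() → empty): stack <>
after step 4 (#3 push(51)): stack <51>
at event 10 (#5's time-10 response) nothing linearizes any more
take #1, #2, #3, #4, #5: step 4 already fails, because #4 pop() → empty cannot occur there
take #1, #2, #4, #3, #5: step 5 already fails, because #5 pop() → empty cannot occur there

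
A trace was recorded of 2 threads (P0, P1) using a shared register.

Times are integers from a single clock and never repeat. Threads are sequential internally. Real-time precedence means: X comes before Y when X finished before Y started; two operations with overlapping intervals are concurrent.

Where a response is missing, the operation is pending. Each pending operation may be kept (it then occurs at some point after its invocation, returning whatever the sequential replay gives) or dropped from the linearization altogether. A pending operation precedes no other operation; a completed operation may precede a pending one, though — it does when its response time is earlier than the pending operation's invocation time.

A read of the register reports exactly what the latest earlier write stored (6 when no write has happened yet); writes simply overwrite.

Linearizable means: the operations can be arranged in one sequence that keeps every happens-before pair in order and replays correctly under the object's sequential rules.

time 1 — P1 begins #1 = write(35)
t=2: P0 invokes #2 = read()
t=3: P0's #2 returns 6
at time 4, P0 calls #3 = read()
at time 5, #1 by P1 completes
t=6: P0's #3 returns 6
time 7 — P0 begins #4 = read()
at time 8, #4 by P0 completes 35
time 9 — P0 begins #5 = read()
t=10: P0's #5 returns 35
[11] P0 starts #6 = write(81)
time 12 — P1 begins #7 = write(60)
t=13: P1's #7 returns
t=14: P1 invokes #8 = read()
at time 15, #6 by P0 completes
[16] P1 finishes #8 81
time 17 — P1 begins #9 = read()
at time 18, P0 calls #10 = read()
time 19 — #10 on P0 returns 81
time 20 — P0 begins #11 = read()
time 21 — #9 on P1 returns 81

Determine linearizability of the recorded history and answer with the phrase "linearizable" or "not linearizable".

linearizable

one valid linearization: #2, #3, #1, #4, #5, #7, #6, #8, #9, #10
after step 1 (#2 read() → 6): value 6
after step 2 (#3 read() → 6): value 6
after step 3 (#1 write(35)): value 35
after step 4 (#4 read() → 35): value 35
after step 5 (#5 read() → 35): value 35
after step 6 (#7 write(60)): value 60
after step 7 (#6 write(81)): value 81
after step 8 (#8 read() → 81): value 81
after step 9 (#9 read() → 81): value 81
after step 10 (#10 read() → 81): value 81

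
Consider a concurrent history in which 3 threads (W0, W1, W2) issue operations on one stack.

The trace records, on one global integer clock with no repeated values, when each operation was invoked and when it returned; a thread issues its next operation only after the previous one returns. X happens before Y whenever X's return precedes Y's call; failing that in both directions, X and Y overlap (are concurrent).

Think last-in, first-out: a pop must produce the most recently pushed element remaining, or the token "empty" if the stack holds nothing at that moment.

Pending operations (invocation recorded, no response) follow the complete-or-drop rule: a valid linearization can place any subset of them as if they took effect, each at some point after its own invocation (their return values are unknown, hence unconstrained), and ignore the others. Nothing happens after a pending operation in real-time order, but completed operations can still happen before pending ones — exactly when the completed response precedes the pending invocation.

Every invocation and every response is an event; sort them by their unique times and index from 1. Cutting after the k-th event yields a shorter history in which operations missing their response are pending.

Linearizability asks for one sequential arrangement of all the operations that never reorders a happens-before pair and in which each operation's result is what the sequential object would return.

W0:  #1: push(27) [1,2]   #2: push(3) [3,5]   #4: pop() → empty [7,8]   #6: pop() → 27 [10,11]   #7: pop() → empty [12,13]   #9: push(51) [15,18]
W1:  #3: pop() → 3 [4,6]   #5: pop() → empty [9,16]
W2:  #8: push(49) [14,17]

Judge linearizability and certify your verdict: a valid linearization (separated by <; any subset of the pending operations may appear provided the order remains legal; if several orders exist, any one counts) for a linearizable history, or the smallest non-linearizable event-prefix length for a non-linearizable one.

not linearizable — minimal violating prefix: 8 events

through event 7 a valid linearization exists; event 8 (#4 responding at time 8) ends that
no legal order exists: 2 real-time-consistent candidates over 4 completed stack operations, all rejected
take #1, #2, #3, #4: step 4 already fails, because #4 pop() → empty cannot occur there
take #1, #3, #2, #4: step 2 already fails, because #3 pop() → 3 cannot occur there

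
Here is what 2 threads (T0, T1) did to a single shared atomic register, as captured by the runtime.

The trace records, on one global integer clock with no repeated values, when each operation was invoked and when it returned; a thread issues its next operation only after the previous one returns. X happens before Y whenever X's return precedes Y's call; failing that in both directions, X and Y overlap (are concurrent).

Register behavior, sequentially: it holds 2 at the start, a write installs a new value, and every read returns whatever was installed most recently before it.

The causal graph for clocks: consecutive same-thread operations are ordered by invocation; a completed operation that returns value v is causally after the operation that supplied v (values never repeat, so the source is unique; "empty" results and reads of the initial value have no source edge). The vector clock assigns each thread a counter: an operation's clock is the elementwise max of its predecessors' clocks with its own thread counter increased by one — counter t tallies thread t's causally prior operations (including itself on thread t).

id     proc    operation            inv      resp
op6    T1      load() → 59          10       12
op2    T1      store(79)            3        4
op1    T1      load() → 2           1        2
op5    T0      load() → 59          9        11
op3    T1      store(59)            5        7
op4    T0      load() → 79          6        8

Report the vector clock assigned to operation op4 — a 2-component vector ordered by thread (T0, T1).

root op op1, invoked 1: fresh clock plus T1's own tick → (0, 1)
op2, invoked 3, takes VC(op1)=(0, 1) under max, adds 1 for T1 → (0, 2)
op3, invoked 5, takes VC(op2)=(0, 2) under max, adds 1 for T1 → (0, 3)
op4, invoked 6, takes VC(op2)=(0, 2) under max, adds 1 for T0 → (1, 2)
op6, invoked 10, takes VC(op3)=(0, 3) under max, adds 1 for T1 → (0, 4)
op5, invoked 9, takes VC(op3)=(0, 3), VC(op4)=(1, 2) under max, adds 1 for T0 → (2, 3)
target: VC(op4) = (1, 2)

(1, 2)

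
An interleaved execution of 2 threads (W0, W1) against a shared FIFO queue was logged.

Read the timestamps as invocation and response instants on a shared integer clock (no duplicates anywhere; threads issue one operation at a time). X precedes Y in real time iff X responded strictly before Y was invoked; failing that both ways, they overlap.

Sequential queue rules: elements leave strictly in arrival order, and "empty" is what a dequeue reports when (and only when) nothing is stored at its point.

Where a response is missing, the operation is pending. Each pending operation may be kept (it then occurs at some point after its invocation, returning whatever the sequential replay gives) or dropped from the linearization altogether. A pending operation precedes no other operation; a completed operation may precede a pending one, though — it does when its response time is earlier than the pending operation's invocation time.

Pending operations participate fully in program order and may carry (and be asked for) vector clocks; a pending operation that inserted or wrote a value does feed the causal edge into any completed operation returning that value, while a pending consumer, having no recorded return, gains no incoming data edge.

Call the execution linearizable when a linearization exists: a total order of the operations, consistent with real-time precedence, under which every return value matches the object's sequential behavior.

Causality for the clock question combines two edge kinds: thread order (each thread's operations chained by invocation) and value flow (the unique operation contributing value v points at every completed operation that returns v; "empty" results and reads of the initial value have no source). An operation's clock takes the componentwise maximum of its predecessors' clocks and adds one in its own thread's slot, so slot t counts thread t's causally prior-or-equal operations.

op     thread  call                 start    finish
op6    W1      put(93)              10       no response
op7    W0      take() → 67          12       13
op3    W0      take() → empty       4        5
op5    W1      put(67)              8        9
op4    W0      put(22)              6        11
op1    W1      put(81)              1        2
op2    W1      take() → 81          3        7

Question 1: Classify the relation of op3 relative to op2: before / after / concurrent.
concurrent

op3 spans [4,5], op2 spans [3,7]
the intervals overlap in both directions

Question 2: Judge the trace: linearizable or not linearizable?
linearizable

a witness: op1, op2, op3, op5, op4, op6, op7
1. op1 put(81), leaving queue <81>
2. op2 take() → 81, leaving queue <>
3. op3 take() → empty, leaving queue <>
4. op5 put(67), leaving queue <67>
5. op4 put(22), leaving queue <67,22>
6. op6 put(93) (pending, included), leaving queue <67,22,93>
7. op7 take() → 67, leaving queue <22,93>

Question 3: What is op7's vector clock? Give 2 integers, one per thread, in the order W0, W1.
(3, 3)

op1, invoked 1, has no incoming edges; only W1's bump applies → (0, 1)
op3, invoked 4, has no incoming edges; only W0's bump applies → (1, 0)
VC(op2, invoked at 3): max of VC(op1)=(0, 1), then +1 on thread W1 → (0, 2)
VC(op4, invoked at 6): max of VC(op3)=(1, 0), then +1 on thread W0 → (2, 0)
VC(op5, invoked at 8): max of VC(op2)=(0, 2), then +1 on thread W1 → (0, 3)
VC(op6, invoked at 10): max of VC(op5)=(0, 3), then +1 on thread W1 → (0, 4)
VC(op7, invoked at 12): max of VC(op4)=(2, 0), VC(op5)=(0, 3), then +1 on thread W0 → (3, 3)
target: VC(op7) = (3, 3)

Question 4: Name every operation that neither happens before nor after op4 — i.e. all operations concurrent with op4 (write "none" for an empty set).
op2, op5, op6

op4 spans [6,11]: anything still running between times 6 and 11 counts as concurrent
op1 [1,2]: before
op2 [3,7]: concurrent
op3 [4,5]: before
op5 [8,9]: concurrent
op6 [10,…): concurrent
op7 [12,13]: after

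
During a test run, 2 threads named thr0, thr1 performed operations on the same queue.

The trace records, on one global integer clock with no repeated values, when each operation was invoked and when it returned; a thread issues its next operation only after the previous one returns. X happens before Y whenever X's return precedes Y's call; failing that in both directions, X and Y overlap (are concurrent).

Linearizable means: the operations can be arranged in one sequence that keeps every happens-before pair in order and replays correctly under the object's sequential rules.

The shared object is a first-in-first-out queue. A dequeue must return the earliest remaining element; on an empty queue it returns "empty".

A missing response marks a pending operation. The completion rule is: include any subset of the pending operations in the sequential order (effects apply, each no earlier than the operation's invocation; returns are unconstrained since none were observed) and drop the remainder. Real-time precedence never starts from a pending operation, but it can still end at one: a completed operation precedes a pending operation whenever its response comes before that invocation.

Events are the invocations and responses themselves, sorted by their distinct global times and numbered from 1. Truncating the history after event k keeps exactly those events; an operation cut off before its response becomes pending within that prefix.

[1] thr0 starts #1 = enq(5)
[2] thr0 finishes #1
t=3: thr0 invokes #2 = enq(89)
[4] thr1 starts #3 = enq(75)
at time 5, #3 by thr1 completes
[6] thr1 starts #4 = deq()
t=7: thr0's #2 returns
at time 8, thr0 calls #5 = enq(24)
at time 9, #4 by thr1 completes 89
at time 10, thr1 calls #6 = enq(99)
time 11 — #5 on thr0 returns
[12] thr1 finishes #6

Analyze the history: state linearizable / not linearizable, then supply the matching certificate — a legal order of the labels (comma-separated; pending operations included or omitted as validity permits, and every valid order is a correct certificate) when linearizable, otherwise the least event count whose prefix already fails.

not linearizable — minimal violating prefix: 9 events

cut after 8 events: linearizable; cut after 9 events (#4 responds, time 9): not linearizable
3 orders of the 4 completed queue ops respect real time; none is legal
including or dropping the 1 pending operation (#5) in any combination fails
for example #1, #2, #3, #4 (pending dropped) fails at step 4: #4 deq() → 89 is not legal there
for example #1, #3, #2, #4 (pending dropped) fails at step 4: #4 deq() → 89 is not legal there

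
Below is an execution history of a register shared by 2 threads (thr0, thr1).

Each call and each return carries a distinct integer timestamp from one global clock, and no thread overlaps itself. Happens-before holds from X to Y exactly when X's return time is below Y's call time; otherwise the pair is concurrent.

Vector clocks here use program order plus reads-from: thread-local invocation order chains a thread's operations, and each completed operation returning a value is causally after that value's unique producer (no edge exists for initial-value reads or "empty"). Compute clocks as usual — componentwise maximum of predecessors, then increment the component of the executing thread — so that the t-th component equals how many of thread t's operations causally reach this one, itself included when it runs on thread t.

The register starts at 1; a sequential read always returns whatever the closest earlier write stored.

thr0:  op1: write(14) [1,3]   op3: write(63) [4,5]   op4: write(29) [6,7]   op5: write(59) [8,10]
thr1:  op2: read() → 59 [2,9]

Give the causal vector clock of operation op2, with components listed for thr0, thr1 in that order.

VC(op1, invoked at 1): no causal predecessors; +1 on thr0 → (1, 0)
op3, invoked 4, takes VC(op1)=(1, 0) under max, adds 1 for thr0 → (2, 0)
op4, invoked 6, takes VC(op3)=(2, 0) under max, adds 1 for thr0 → (3, 0)
op5, invoked 8, takes VC(op4)=(3, 0) under max, adds 1 for thr0 → (4, 0)
op2, invoked 2, takes VC(op5)=(4, 0) under max, adds 1 for thr1 → (4, 1)
target: VC(op2) = (4, 1)

(4, 1)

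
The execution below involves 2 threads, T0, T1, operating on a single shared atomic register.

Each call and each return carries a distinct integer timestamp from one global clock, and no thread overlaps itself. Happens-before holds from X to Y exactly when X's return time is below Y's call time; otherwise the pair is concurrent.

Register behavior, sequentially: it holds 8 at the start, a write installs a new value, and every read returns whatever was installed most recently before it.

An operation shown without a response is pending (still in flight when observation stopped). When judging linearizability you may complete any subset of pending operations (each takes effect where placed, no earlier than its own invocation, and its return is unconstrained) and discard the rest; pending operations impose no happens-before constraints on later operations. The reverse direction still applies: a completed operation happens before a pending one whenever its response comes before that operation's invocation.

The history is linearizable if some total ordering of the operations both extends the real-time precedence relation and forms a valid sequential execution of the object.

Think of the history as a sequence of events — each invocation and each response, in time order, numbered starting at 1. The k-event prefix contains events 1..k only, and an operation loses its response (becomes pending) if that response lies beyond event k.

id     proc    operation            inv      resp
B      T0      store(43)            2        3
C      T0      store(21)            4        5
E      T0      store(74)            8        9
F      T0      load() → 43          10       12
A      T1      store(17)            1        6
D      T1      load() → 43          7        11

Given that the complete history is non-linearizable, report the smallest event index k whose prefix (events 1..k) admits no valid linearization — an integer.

one valid order for events 1..10 is A, B, C, D, E:
1. A store(17), leaving value 17
2. B store(43), leaving value 43
3. C store(21), leaving value 21
4. D load() (pending, included), leaving value 21
5. E store(74), leaving value 74
at event 11 (D's time-11 response) nothing linearizes any more
no escape via the 1 pending operation (F): every completion choice fails
e.g. A, B, C, D, E (pending dropped): illegal at step 4, since D load() → 43 cannot apply there
e.g. A, B, C, E, D (pending dropped): illegal at step 5, since D load() → 43 cannot apply there

11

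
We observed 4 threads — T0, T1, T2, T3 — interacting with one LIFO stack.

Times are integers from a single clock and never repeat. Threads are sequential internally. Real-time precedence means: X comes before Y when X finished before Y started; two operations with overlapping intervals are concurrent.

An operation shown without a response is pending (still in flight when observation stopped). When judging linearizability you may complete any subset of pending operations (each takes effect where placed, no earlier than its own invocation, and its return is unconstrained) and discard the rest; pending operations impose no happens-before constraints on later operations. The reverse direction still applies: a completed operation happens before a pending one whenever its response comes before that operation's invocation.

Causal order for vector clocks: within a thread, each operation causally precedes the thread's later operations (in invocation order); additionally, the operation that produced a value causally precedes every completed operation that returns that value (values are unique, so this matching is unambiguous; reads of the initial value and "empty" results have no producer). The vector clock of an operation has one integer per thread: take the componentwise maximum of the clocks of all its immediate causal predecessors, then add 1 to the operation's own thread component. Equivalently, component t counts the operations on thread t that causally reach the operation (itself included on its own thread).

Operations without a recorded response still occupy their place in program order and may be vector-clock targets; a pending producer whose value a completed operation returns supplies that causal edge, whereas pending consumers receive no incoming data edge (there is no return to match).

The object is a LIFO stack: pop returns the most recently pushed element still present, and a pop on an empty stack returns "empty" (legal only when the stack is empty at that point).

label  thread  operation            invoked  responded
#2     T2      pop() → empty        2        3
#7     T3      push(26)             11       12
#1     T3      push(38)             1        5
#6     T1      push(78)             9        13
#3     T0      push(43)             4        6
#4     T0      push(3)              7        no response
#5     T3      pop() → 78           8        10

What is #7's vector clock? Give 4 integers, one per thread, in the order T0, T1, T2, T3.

VC(#1, invoked at 1): no causal predecessors; +1 on T3 → (0, 0, 0, 1)
VC(#2, invoked at 2): no causal predecessors; +1 on T2 → (0, 0, 1, 0)
VC(#6, invoked at 9): no causal predecessors; +1 on T1 → (0, 1, 0, 0)
VC(#3, invoked at 4): no causal predecessors; +1 on T0 → (1, 0, 0, 0)
#4 (invocation 7): componentwise max over VC(#3)=(1, 0, 0, 0), +1 at T0, giving (2, 0, 0, 0)
#5 (invocation 8): componentwise max over VC(#1)=(0, 0, 0, 1), VC(#6)=(0, 1, 0, 0), +1 at T3, giving (0, 1, 0, 2)
#7 (invocation 11): componentwise max over VC(#5)=(0, 1, 0, 2), +1 at T3, giving (0, 1, 0, 3)
target: VC(#7) = (0, 1, 0, 3)

(0, 1, 0, 3)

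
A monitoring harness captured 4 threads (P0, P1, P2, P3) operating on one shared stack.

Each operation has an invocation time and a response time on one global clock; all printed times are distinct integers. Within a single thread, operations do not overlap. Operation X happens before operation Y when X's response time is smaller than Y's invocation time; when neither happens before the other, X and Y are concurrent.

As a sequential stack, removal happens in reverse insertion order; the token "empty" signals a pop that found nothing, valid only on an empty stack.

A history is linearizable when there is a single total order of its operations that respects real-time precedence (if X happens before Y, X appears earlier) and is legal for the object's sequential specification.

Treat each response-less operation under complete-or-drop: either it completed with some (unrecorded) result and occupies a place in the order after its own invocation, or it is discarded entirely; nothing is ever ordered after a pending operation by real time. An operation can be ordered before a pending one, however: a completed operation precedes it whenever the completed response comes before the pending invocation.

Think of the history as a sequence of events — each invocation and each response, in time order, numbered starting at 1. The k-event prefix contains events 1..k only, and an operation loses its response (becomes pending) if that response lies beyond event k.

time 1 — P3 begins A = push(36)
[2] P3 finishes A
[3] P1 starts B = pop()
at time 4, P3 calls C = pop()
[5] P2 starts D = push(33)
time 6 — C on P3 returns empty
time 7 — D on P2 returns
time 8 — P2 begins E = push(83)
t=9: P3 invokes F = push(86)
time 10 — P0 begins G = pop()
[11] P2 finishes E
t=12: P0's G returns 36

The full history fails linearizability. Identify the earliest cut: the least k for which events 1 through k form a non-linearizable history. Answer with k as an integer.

12

events 1..11 are still linearizable — one witness is A, B, C, D, E:
1. A push(36), leaving stack <36>
2. B pop() (pending, included), leaving stack <>
3. C pop() → empty, leaving stack <>
4. D push(33), leaving stack <33>
5. E push(83), leaving stack <33,83>
include event 12 — G responding at 12 — and every candidate order breaks
include/drop combinations of the 2 pending operations (B, F) were all tried; none helps
take A, C, D, E, G (pending dropped): step 2 already fails, because C pop() → empty cannot occur there
take A, C, D, G, E (pending dropped): step 2 already fails, because C pop() → empty cannot occur there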